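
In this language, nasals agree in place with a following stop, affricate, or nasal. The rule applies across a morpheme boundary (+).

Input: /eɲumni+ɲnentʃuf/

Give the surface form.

/m/ before /n/ (alveolar) → [n]
/ɲ/ before /n/ (alveolar) → [n]
/n/ before /tʃ/ (palatal) → [ɲ]

[eɲunni+nneɲtʃuf]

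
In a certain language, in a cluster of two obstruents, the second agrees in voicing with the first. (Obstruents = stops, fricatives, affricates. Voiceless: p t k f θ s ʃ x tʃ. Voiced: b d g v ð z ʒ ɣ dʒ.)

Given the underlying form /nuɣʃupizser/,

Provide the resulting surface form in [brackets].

[nuɣʒupizzer]

/ʃ/ after /ɣ/ (voiced) → [ʒ]
/s/ after /z/ (voiced) → [z]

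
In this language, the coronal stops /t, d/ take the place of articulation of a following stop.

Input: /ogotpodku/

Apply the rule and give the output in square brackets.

[ogoppogku]

/t/ before /p/ (labial) → [p]
/d/ before /k/ (velar) → [g]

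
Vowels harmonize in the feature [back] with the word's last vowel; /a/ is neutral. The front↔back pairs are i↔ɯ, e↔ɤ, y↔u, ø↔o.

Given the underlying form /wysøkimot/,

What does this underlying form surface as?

[wusokɯmot]

/y/ harmonizes with /o/ ([+back]) → [u]
/ø/ harmonizes with /o/ ([+back]) → [o]
/i/ harmonizes with /o/ ([+back]) → [ɯ]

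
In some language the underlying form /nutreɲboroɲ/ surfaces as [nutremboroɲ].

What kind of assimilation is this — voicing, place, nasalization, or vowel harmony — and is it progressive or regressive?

place assimilation, regressive

/ɲ/→[m].
Each target copies a feature from the following segment, so the direction is regressive.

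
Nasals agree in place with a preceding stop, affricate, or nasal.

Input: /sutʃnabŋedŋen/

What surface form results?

[sutʃɲabmednen]

/n/ after /tʃ/ (palatal) → [ɲ]
/ŋ/ after /b/ (labial) → [m]
/ŋ/ after /d/ (alveolar) → [n]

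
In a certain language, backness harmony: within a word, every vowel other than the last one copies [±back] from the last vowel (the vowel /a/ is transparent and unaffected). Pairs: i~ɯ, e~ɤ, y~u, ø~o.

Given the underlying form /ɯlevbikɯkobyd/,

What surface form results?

[ilevbikikøbyd]

/ɯ/ harmonizes with /y/ ([-back]) → [i]
/ɯ/ harmonizes with /y/ ([-back]) → [i]
/o/ harmonizes with /y/ ([-back]) → [ø]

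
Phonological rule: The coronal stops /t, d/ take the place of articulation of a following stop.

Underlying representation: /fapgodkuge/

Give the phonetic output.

/d/ before /k/ (velar) → [g]

[fapgogkuge]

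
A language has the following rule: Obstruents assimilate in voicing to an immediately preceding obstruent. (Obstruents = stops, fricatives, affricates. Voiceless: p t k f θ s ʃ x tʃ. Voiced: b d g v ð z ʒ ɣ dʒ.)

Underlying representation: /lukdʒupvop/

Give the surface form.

/dʒ/ after /k/ (voiceless) → [tʃ]
/v/ after /p/ (voiceless) → [f]

[luktʃupfop]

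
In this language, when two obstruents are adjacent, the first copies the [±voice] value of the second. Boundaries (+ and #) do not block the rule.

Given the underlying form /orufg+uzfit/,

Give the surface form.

[oruvg+usfit]

/f/ before /g/ (voiced) → [v]
/z/ before /f/ (voiceless) → [s]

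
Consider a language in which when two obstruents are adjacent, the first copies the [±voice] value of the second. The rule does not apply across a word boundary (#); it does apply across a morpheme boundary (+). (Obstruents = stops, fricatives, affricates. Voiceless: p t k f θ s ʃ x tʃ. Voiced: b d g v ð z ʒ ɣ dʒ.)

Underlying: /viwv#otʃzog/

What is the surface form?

[viwv#odʒzog]

/tʃ/ before /z/ (voiced) → [dʒ]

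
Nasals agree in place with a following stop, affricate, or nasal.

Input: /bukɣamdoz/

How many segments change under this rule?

/m/ before /d/ (alveolar) → [n]
1 segment changes.

1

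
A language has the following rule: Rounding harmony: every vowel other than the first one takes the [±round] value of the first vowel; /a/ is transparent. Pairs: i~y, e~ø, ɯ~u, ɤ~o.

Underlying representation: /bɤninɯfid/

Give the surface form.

[bɤninɯfid]

no segment meets the rule's conditions; no change.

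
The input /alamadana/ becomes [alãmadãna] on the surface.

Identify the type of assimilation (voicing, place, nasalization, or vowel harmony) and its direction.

nasalization, regressive

/a/→[ã] /a/→[ã].
Each target copies a feature from the following segment, so the direction is regressive.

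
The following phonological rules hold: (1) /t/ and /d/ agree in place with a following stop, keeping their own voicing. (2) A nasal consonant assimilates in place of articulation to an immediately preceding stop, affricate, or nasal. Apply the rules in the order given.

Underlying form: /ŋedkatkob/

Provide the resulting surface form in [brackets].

[ŋegkakkob]

Rule 1: /d/ before /k/ (velar) → [g]
Rule 1: /t/ before /k/ (velar) → [k]
After rule 1: ŋegkakkob
Rule 2: no segment meets the rule's conditions; no change.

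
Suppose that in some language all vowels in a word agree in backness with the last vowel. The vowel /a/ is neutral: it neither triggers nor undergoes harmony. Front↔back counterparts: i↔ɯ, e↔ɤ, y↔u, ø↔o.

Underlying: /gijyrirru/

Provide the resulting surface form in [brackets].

[gɯjurɯrru]

/i/ harmonizes with /u/ ([+back]) → [ɯ]
/y/ harmonizes with /u/ ([+back]) → [u]
/i/ harmonizes with /u/ ([+back]) → [ɯ]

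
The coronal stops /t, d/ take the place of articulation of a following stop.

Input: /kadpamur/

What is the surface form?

/d/ before /p/ (labial) → [b]

[kabpamur]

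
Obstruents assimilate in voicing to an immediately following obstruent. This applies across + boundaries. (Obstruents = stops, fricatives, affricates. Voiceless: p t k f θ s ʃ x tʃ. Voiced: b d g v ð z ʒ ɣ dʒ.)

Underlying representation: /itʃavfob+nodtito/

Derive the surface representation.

[itʃaffob+nottito]

/v/ before /f/ (voiceless) → [f]
/d/ before /t/ (voiceless) → [t]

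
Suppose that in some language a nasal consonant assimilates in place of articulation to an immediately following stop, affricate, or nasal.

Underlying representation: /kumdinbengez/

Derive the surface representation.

/m/ before /d/ (alveolar) → [n]
/n/ before /b/ (labial) → [m]
/n/ before /g/ (velar) → [ŋ]

[kundimbeŋgez]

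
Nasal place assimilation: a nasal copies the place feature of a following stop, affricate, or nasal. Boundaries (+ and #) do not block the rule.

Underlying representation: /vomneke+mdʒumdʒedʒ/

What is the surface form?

[vonneke+ɲdʒuɲdʒedʒ]

/m/ before /n/ (alveolar) → [n]
/m/ before /dʒ/ (palatal) → [ɲ]
/m/ before /dʒ/ (palatal) → [ɲ]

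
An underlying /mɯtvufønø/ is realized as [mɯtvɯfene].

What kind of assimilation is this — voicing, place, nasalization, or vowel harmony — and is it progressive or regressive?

/u/→[ɯ] /ø/→[e] /ø/→[e].
Vowels agree with the first vowel, so the harmony is progressive.

vowel harmony, progressive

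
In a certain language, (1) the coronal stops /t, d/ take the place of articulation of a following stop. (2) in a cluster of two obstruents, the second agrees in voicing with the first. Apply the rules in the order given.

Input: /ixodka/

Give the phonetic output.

[ixogga]

Rule 1: /d/ before /k/ (velar) → [g]
After rule 1: ixogka
Rule 2: /k/ after /g/ (voiced) → [g]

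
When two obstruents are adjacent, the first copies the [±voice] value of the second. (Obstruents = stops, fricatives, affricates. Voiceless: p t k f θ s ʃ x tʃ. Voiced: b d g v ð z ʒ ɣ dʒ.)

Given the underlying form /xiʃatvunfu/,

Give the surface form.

/t/ before /v/ (voiced) → [d]

[xiʃadvunfu]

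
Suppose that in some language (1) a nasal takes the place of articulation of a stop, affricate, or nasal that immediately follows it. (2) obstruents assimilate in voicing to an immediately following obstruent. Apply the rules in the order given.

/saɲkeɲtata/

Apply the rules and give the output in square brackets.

Rule 1: /ɲ/ before /k/ (velar) → [ŋ]
Rule 1: /ɲ/ before /t/ (alveolar) → [n]
After rule 1: saŋkentata
Rule 2: no segment meets the rule's conditions; no change.

[saŋkentata]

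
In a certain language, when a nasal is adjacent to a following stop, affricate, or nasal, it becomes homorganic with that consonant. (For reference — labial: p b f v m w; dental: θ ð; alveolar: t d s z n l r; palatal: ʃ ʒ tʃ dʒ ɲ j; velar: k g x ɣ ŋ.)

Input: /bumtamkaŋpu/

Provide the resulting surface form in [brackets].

/m/ before /t/ (alveolar) → [n]
/m/ before /k/ (velar) → [ŋ]
/ŋ/ before /p/ (labial) → [m]

[buntaŋkampu]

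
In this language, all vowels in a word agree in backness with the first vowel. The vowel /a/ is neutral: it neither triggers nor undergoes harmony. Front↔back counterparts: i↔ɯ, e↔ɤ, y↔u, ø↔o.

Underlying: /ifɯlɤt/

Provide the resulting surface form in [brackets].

[ifilet]

/ɯ/ harmonizes with /i/ ([-back]) → [i]
/ɤ/ harmonizes with /i/ ([-back]) → [e]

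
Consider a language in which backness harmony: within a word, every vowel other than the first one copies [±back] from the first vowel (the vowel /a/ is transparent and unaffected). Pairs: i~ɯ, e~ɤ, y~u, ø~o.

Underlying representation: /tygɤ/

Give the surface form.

/ɤ/ harmonizes with /y/ ([-back]) → [e]

[tyge]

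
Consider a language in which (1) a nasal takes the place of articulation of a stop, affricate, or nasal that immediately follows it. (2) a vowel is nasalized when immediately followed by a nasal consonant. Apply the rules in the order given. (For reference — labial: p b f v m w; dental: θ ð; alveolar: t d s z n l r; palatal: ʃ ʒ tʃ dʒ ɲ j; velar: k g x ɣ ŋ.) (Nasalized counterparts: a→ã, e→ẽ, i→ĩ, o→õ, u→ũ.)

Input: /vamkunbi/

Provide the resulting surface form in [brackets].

Rule 1: /m/ before /k/ (velar) → [ŋ]
Rule 1: /n/ before /b/ (labial) → [m]
After rule 1: vaŋkumbi
Rule 2: /a/ before nasal /ŋ/ → [ã]
Rule 2: /u/ before nasal /m/ → [ũ]

[vãŋkũmbi]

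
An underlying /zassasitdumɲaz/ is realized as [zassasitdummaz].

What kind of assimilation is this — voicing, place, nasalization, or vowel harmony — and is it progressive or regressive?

place assimilation, progressive

/ɲ/→[m].
Each target copies a feature from the preceding segment, so the direction is progressive.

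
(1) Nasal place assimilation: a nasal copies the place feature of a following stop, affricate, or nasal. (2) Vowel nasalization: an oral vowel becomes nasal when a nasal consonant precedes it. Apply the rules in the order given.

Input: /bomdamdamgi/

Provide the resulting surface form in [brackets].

[bondandaŋgi]

Rule 1: /m/ before /d/ (alveolar) → [n]
Rule 1: /m/ before /d/ (alveolar) → [n]
Rule 1: /m/ before /g/ (velar) → [ŋ]
After rule 1: bondandaŋgi
Rule 2: no segment meets the rule's conditions; no change.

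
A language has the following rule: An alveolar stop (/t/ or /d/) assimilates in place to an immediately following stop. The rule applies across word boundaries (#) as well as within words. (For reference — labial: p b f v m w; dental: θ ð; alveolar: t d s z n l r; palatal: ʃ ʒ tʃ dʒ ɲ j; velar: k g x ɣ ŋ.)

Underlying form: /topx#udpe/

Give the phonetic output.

/d/ before /p/ (labial) → [b]

[topx#ubpe]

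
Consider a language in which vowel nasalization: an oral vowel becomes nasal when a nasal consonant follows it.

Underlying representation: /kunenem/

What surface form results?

[kũnẽnẽm]

/u/ before nasal /n/ → [ũ]
/e/ before nasal /n/ → [ẽ]
/e/ before nasal /m/ → [ẽ]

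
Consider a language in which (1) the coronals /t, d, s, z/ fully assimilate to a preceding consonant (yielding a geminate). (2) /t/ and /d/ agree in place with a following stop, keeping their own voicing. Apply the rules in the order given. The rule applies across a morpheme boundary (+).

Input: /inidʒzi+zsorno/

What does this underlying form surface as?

[inidʒdʒi+zzorno]

Rule 1: /z/ after /dʒ/ → [dʒ] (total assimilation)
Rule 1: /s/ after /z/ → [z] (total assimilation)
After rule 1: inidʒdʒi+zzorno
Rule 2: no segment meets the rule's conditions; no change.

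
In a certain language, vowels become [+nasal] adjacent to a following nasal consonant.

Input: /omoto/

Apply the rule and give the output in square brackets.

/o/ before nasal /m/ → [õ]

[õmoto]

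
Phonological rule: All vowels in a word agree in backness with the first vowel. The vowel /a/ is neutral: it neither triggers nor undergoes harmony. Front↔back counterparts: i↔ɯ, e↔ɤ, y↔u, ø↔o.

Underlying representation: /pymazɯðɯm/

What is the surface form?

/ɯ/ harmonizes with /y/ ([-back]) → [i]
/ɯ/ harmonizes with /y/ ([-back]) → [i]

[pymaziðim]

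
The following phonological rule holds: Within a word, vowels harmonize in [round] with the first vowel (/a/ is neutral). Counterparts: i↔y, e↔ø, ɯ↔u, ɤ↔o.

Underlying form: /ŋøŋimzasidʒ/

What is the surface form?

/i/ harmonizes with /ø/ ([+round]) → [y]
/i/ harmonizes with /ø/ ([+round]) → [y]

[ŋøŋymzasydʒ]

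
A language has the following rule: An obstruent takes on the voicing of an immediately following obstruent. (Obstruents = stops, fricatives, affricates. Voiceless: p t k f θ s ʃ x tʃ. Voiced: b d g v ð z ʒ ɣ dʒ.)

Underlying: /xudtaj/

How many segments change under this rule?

1

/d/ before /t/ (voiceless) → [t]
1 segment changes.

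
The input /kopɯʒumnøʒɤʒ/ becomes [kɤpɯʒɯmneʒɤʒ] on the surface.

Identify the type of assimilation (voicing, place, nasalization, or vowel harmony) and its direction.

/o/→[ɤ] /u/→[ɯ] /ø/→[e].
Vowels agree with the last vowel, so the harmony is regressive.

vowel harmony, regressive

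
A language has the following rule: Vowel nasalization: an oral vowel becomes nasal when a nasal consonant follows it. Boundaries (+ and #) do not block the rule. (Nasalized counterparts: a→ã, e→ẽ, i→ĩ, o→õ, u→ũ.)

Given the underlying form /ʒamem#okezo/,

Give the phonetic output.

[ʒãmẽm#okezo]

/a/ before nasal /m/ → [ã]
/e/ before nasal /m/ → [ẽ]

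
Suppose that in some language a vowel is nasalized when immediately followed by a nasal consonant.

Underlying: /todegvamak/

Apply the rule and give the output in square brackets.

/a/ before nasal /m/ → [ã]

[todegvãmak]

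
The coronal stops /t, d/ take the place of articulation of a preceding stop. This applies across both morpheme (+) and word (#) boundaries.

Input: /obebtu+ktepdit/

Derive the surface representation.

/t/ after /b/ (labial) → [p]
/t/ after /k/ (velar) → [k]
/d/ after /p/ (labial) → [b]

[obebpu+kkepbit]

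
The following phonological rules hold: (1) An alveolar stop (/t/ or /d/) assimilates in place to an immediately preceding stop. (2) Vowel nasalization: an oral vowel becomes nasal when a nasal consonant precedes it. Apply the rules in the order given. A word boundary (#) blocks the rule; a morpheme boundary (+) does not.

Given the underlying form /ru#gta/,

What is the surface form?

Rule 1: /t/ after /g/ (velar) → [k]
After rule 1: ru#gka
Rule 2: no segment meets the rule's conditions; no change.

[ru#gka]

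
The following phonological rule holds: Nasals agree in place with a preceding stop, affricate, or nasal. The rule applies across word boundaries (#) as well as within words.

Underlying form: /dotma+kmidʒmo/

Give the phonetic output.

/m/ after /t/ (alveolar) → [n]
/m/ after /k/ (velar) → [ŋ]
/m/ after /dʒ/ (palatal) → [ɲ]

[dotna+kŋidʒɲo]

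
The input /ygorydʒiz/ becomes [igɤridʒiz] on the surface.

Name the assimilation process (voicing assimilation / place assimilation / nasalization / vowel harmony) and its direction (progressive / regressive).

/y/→[i] /o/→[ɤ] /y/→[i].
Vowels agree with the last vowel, so the harmony is regressive.

vowel harmony, regressive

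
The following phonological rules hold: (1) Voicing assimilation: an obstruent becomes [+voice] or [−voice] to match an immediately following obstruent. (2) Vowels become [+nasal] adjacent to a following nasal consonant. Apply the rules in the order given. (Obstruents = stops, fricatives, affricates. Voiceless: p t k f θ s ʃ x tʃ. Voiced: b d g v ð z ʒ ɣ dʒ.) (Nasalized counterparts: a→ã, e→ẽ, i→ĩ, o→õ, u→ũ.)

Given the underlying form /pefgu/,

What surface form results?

[pevgu]

Rule 1: /f/ before /g/ (voiced) → [v]
After rule 1: pevgu
Rule 2: no segment meets the rule's conditions; no change.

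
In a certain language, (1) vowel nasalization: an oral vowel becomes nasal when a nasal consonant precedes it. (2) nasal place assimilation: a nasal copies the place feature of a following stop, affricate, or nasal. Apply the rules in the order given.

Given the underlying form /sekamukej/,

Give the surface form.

[sekamũkej]

Rule 1: /u/ after nasal /m/ → [ũ]
After rule 1: sekamũkej
Rule 2: no segment meets the rule's conditions; no change.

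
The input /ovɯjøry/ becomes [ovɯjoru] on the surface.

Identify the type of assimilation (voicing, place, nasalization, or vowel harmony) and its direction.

/ø/→[o] /y/→[u].
Vowels agree with the first vowel, so the harmony is progressive.

vowel harmony, progressive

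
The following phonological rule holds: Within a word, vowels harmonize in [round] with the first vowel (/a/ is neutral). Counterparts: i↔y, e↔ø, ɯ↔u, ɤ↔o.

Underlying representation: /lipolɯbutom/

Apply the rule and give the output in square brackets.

[lipɤlɯbɯtɤm]

/o/ harmonizes with /i/ ([-round]) → [ɤ]
/u/ harmonizes with /i/ ([-round]) → [ɯ]
/o/ harmonizes with /i/ ([-round]) → [ɤ]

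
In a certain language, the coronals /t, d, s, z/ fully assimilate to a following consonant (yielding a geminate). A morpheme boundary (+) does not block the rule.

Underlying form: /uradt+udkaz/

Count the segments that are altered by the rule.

2

/d/ before /t/ → [t] (total assimilation)
/d/ before /k/ → [k] (total assimilation)
2 segments change.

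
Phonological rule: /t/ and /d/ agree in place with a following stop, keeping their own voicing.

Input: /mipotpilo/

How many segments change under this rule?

/t/ before /p/ (labial) → [p]
1 segment changes.

1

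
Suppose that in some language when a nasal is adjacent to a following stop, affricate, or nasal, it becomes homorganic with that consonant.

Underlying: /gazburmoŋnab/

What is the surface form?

[gazburmonnab]

/ŋ/ before /n/ (alveolar) → [n]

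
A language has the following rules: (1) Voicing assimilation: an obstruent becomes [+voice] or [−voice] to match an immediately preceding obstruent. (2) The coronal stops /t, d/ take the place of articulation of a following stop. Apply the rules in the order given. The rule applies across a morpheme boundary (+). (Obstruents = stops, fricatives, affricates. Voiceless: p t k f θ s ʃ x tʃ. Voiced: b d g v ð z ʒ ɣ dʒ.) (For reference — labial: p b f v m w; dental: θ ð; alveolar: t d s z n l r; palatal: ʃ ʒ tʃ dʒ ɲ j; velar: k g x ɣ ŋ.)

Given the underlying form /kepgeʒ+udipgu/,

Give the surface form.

[kepkeʒ+udipku]

Rule 1: /g/ after /p/ (voiceless) → [k]
Rule 1: /g/ after /p/ (voiceless) → [k]
After rule 1: kepkeʒ+udipku
Rule 2: no segment meets the rule's conditions; no change.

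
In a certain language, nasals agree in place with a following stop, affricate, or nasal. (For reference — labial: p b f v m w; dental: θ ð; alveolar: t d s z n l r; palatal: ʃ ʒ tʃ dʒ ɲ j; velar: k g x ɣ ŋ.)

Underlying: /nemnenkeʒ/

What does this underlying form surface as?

[nenneŋkeʒ]

/m/ before /n/ (alveolar) → [n]
/n/ before /k/ (velar) → [ŋ]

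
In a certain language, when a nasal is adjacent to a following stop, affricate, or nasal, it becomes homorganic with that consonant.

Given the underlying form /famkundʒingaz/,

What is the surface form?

/m/ before /k/ (velar) → [ŋ]
/n/ before /dʒ/ (palatal) → [ɲ]
/n/ before /g/ (velar) → [ŋ]

[faŋkuɲdʒiŋgaz]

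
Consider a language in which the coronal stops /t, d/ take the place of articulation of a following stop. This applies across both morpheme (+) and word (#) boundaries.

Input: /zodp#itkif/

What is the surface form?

/d/ before /p/ (labial) → [b]
/t/ before /k/ (velar) → [k]

[zobp#ikkif]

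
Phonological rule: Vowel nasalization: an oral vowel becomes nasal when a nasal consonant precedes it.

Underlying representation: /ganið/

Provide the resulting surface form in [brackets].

/i/ after nasal /n/ → [ĩ]

[ganĩð]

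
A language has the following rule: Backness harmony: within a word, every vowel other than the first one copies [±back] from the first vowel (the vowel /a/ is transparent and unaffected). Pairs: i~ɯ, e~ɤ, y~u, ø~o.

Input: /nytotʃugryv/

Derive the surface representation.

/o/ harmonizes with /y/ ([-back]) → [ø]
/u/ harmonizes with /y/ ([-back]) → [y]

[nytøtʃygryv]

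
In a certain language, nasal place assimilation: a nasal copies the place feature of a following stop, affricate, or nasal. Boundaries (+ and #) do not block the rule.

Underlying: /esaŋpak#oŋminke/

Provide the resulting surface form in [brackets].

[esampak#ommiŋke]

/ŋ/ before /p/ (labial) → [m]
/ŋ/ before /m/ (labial) → [m]
/n/ before /k/ (velar) → [ŋ]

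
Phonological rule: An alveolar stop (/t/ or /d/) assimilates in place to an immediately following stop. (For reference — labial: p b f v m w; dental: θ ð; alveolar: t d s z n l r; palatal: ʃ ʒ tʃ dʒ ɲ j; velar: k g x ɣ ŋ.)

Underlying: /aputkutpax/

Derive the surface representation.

[apukkuppax]

/t/ before /k/ (velar) → [k]
/t/ before /p/ (labial) → [p]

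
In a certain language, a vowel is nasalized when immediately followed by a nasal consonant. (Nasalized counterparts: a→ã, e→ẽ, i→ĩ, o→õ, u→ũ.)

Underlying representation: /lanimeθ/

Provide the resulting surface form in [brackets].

/a/ before nasal /n/ → [ã]
/i/ before nasal /m/ → [ĩ]

[lãnĩmeθ]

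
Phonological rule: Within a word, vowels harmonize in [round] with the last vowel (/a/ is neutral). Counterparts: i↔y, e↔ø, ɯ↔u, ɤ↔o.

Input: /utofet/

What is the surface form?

[ɯtɤfet]

/u/ harmonizes with /e/ ([-round]) → [ɯ]
/o/ harmonizes with /e/ ([-round]) → [ɤ]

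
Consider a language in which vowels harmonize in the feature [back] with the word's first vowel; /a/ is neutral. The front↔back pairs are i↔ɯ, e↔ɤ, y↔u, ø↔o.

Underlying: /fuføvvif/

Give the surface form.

/ø/ harmonizes with /u/ ([+back]) → [o]
/i/ harmonizes with /u/ ([+back]) → [ɯ]

[fufovvɯf]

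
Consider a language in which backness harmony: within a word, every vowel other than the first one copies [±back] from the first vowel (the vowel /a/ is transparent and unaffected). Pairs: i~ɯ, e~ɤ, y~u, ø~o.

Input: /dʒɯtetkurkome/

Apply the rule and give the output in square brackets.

[dʒɯtɤtkurkomɤ]

/e/ harmonizes with /ɯ/ ([+back]) → [ɤ]
/e/ harmonizes with /ɯ/ ([+back]) → [ɤ]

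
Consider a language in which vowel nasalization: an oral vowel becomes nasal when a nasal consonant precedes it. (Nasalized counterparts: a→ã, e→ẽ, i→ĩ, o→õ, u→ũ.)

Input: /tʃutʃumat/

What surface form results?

[tʃutʃumãt]

/a/ after nasal /m/ → [ã]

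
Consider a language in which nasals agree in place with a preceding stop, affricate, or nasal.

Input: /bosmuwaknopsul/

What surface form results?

/n/ after /k/ (velar) → [ŋ]

[bosmuwakŋopsul]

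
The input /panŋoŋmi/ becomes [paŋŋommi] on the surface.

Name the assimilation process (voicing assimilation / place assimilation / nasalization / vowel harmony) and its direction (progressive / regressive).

/n/→[ŋ] /ŋ/→[m].
Each target copies a feature from the following segment, so the direction is regressive.

place assimilation, regressive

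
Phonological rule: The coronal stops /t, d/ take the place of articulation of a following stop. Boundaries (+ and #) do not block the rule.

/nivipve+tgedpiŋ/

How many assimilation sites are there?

2

/t/ before /g/ (velar) → [k]
/d/ before /p/ (labial) → [b]
2 segments change.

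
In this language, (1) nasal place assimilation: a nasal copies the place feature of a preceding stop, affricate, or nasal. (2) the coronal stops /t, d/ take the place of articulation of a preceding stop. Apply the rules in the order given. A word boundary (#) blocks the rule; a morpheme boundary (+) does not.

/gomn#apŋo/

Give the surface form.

[gomm#apmo]

Rule 1: /n/ after /m/ (labial) → [m]
Rule 1: /ŋ/ after /p/ (labial) → [m]
After rule 1: gomm#apmo
Rule 2: no segment meets the rule's conditions; no change.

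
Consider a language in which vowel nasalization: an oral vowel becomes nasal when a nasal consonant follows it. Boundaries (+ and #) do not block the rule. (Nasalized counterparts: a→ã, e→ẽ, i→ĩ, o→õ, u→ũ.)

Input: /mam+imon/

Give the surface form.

[mãm+ĩmõn]

/a/ before nasal /m/ → [ã]
/i/ before nasal /m/ → [ĩ]
/o/ before nasal /n/ → [õ]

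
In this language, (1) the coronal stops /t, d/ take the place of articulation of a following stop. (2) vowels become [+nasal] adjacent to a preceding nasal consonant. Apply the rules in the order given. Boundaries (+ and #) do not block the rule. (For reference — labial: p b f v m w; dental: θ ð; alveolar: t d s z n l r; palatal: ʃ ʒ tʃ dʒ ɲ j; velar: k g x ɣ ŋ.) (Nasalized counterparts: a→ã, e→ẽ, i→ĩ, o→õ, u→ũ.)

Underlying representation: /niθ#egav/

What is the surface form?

[nĩθ#egav]

Rule 1: no segment meets the rule's conditions; no change.
After rule 1: niθ#egav
Rule 2: /i/ after nasal /n/ → [ĩ]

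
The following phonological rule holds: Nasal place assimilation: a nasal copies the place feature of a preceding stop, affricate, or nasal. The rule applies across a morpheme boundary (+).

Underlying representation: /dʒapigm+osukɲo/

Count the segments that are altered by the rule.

/m/ after /g/ (velar) → [ŋ]
/ɲ/ after /k/ (velar) → [ŋ]
2 segments change.

2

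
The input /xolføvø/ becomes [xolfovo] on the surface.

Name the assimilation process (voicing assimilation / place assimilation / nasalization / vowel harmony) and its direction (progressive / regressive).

/ø/→[o] /ø/→[o].
Vowels agree with the first vowel, so the harmony is progressive.

vowel harmony, progressive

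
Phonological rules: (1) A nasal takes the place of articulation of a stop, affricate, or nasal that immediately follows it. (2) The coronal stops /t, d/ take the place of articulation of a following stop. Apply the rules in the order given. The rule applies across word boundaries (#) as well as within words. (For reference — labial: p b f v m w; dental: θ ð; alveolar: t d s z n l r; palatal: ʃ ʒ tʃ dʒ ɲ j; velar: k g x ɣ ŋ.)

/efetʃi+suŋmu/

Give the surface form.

[efetʃi+summu]

Rule 1: /ŋ/ before /m/ (labial) → [m]
After rule 1: efetʃi+summu
Rule 2: no segment meets the rule's conditions; no change.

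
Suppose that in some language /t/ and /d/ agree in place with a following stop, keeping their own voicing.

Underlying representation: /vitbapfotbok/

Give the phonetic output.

[vipbapfopbok]

/t/ before /b/ (labial) → [p]
/t/ before /b/ (labial) → [p]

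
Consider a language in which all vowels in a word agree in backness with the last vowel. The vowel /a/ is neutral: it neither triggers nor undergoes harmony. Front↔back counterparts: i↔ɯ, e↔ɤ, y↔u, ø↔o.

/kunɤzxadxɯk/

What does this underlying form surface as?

no segment meets the rule's conditions; no change.

[kunɤzxadxɯk]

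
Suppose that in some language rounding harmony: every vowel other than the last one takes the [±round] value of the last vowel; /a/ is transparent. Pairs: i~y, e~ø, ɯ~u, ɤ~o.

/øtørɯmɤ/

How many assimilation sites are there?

2

/ø/ harmonizes with /ɤ/ ([-round]) → [e]
/ø/ harmonizes with /ɤ/ ([-round]) → [e]
2 segments change.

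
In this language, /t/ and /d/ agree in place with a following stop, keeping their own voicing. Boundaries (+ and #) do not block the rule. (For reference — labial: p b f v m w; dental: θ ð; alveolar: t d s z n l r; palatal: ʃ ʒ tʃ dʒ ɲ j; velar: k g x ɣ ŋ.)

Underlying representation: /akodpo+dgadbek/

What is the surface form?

/d/ before /p/ (labial) → [b]
/d/ before /g/ (velar) → [g]
/d/ before /b/ (labial) → [b]

[akobpo+ggabbek]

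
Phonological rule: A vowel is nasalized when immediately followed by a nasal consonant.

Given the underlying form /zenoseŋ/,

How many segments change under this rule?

2

/e/ before nasal /n/ → [ẽ]
/e/ before nasal /ŋ/ → [ẽ]
2 segments change.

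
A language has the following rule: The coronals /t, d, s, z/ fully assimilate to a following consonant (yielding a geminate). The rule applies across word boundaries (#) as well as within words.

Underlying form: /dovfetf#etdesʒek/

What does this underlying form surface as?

[dovfeff#eddeʒʒek]

/t/ before /f/ → [f] (total assimilation)
/t/ before /d/ → [d] (total assimilation)
/s/ before /ʒ/ → [ʒ] (total assimilation)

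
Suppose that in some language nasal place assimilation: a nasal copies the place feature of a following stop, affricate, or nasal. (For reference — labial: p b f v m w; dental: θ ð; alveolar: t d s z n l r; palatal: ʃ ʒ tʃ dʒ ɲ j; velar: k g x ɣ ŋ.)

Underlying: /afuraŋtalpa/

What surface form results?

/ŋ/ before /t/ (alveolar) → [n]

[afurantalpa]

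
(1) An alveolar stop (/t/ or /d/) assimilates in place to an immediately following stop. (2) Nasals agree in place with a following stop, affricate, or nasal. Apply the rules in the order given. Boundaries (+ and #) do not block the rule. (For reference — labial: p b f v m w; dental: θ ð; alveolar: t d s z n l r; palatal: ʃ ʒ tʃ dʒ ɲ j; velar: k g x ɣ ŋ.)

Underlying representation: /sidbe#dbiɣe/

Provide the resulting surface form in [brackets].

[sibbe#bbiɣe]

Rule 1: /d/ before /b/ (labial) → [b]
Rule 1: /d/ before /b/ (labial) → [b]
After rule 1: sibbe#bbiɣe
Rule 2: no segment meets the rule's conditions; no change.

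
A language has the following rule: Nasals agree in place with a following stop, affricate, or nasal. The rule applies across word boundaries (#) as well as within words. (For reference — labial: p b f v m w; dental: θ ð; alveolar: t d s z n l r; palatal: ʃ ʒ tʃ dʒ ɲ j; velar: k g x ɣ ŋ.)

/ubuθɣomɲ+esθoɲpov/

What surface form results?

[ubuθɣoɲɲ+esθompov]

/m/ before /ɲ/ (palatal) → [ɲ]
/ɲ/ before /p/ (labial) → [m]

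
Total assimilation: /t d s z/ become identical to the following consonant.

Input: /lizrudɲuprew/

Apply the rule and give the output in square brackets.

[lirruɲɲuprew]

/z/ before /r/ → [r] (total assimilation)
/d/ before /ɲ/ → [ɲ] (total assimilation)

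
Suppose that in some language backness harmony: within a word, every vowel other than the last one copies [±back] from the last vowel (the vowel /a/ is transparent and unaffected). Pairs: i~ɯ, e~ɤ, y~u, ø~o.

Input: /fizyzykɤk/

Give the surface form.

/i/ harmonizes with /ɤ/ ([+back]) → [ɯ]
/y/ harmonizes with /ɤ/ ([+back]) → [u]
/y/ harmonizes with /ɤ/ ([+back]) → [u]

[fɯzuzukɤk]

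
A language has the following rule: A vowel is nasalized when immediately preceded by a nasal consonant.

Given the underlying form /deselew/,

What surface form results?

no segment meets the rule's conditions; no change.

[deselew]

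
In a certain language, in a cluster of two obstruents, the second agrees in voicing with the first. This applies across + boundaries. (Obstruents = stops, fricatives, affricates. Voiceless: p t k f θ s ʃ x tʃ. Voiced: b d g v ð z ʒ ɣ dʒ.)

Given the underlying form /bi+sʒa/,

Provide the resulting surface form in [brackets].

[bi+sʃa]

/ʒ/ after /s/ (voiceless) → [ʃ]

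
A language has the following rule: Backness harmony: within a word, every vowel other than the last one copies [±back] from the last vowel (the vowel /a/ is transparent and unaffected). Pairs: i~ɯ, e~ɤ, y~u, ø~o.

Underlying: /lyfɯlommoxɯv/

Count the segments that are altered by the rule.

1

/y/ harmonizes with /ɯ/ ([+back]) → [u]
1 segment changes.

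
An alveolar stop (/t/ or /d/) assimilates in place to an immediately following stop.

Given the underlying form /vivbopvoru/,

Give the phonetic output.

no segment meets the rule's conditions; no change.

[vivbopvoru]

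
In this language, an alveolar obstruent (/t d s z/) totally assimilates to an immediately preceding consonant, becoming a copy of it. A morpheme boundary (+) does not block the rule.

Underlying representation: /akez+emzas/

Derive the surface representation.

/z/ after /m/ → [m] (total assimilation)

[akez+emmas]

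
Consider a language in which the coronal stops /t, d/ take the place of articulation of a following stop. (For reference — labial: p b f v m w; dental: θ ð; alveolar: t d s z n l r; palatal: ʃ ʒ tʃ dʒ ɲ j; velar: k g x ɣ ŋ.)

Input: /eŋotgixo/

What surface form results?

[eŋokgixo]

/t/ before /g/ (velar) → [k]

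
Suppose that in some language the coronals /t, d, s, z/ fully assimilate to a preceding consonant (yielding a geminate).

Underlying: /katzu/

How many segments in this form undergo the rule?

/z/ after /t/ → [t] (total assimilation)
1 segment changes.

1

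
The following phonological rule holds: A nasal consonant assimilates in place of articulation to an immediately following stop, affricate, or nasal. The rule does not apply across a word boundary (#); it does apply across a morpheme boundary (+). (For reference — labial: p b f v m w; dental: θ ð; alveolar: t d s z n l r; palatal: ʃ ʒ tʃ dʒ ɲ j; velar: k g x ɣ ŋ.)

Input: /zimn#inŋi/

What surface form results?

/m/ before /n/ (alveolar) → [n]
/n/ before /ŋ/ (velar) → [ŋ]

[zinn#iŋŋi]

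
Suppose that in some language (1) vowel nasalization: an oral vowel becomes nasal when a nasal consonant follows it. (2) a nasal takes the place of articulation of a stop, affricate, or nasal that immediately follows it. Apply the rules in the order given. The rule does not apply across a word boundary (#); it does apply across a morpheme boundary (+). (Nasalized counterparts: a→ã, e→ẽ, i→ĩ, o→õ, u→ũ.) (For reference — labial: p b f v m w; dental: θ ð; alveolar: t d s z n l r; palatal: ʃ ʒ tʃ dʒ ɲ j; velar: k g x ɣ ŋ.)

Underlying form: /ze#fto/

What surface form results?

[ze#fto]

Rule 1: no segment meets the rule's conditions; no change.
After rule 1: ze#fto
Rule 2: no segment meets the rule's conditions; no change.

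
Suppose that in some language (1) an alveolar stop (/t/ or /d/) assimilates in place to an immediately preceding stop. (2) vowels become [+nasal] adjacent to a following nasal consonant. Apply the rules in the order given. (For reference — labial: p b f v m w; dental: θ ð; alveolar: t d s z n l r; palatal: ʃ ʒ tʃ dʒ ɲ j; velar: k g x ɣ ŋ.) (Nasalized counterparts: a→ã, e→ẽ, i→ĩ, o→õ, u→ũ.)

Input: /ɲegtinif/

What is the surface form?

Rule 1: /t/ after /g/ (velar) → [k]
After rule 1: ɲegkinif
Rule 2: /i/ before nasal /n/ → [ĩ]

[ɲegkĩnif]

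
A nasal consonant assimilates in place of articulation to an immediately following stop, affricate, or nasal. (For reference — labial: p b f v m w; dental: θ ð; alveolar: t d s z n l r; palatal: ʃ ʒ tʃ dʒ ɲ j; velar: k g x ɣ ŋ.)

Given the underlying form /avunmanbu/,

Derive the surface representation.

/n/ before /m/ (labial) → [m]
/n/ before /b/ (labial) → [m]

[avummambu]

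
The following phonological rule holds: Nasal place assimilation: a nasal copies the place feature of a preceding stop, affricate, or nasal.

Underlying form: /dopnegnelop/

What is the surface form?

/n/ after /p/ (labial) → [m]
/n/ after /g/ (velar) → [ŋ]

[dopmegŋelop]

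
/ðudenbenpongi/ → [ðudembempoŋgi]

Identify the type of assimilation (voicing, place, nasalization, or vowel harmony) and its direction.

place assimilation, regressive

/n/→[m] /n/→[m] /n/→[ŋ].
Each target copies a feature from the following segment, so the direction is regressive.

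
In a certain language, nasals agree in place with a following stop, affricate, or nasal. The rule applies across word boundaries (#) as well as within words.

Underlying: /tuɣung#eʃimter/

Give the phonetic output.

[tuɣuŋg#eʃinter]

/n/ before /g/ (velar) → [ŋ]
/m/ before /t/ (alveolar) → [n]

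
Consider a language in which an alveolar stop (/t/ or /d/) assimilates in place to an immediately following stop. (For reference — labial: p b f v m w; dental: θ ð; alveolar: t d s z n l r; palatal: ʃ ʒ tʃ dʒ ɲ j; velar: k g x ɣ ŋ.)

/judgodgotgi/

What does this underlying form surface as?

/d/ before /g/ (velar) → [g]
/d/ before /g/ (velar) → [g]
/t/ before /g/ (velar) → [k]

[juggoggokgi]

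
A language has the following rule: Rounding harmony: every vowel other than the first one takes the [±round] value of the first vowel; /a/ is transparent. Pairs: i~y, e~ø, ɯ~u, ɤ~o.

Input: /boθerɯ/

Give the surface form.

[boθøru]

/e/ harmonizes with /o/ ([+round]) → [ø]
/ɯ/ harmonizes with /o/ ([+round]) → [u]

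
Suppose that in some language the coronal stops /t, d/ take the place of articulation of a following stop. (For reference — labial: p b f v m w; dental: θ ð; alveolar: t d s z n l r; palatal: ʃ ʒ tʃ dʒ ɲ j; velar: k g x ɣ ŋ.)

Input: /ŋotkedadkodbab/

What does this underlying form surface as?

/t/ before /k/ (velar) → [k]
/d/ before /k/ (velar) → [g]
/d/ before /b/ (labial) → [b]

[ŋokkedagkobbab]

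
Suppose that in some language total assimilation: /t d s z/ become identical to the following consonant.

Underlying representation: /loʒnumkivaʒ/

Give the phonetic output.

[loʒnumkivaʒ]

no segment meets the rule's conditions; no change.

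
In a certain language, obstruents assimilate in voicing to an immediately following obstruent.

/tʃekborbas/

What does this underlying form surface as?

/k/ before /b/ (voiced) → [g]

[tʃegborbas]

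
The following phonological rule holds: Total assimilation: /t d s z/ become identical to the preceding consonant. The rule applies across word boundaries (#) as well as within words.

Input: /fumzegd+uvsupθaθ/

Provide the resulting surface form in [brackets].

/z/ after /m/ → [m] (total assimilation)
/d/ after /g/ → [g] (total assimilation)
/s/ after /v/ → [v] (total assimilation)

[fummegg+uvvupθaθ]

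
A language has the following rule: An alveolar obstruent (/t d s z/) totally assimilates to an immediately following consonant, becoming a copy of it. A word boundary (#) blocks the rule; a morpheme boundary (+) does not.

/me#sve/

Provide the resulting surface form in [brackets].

/s/ before /v/ → [v] (total assimilation)

[me#vve]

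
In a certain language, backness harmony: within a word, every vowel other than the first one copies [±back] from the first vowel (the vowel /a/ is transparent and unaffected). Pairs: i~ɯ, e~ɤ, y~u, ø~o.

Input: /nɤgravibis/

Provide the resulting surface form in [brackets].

[nɤgravɯbɯs]

/i/ harmonizes with /ɤ/ ([+back]) → [ɯ]
/i/ harmonizes with /ɤ/ ([+back]) → [ɯ]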